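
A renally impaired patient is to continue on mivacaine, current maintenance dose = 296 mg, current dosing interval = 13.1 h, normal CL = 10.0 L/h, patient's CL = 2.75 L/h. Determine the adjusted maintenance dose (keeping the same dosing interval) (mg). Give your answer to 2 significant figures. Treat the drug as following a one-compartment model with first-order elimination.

To keep the same average steady-state level, dosing rate must scale with clearance.
CL ratio = 2.75 / 10.0 = 0.2750
New dose (same interval) = 296 × 0.2750 = 81.40 mg

81 mg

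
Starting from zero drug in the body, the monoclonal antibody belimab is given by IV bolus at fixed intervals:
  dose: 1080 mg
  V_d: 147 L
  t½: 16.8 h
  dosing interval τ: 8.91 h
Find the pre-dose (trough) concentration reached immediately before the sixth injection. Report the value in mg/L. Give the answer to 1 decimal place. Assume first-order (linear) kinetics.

13.9 mg/L

C₀ per dose = Dose / Vd = 1080 / 147 = 7.347 mg/L
k = ln2 / t½ = 0.693147 / 16.8 = 0.04126 h⁻¹
Fraction remaining after one interval: r = e^(−kτ) = e^(−0.04126 × 8.91) = 0.6924
Before dose 6, 5 doses have been given (aged 1τ, 2τ, 3τ, 4τ, 5τ).
C_trough = C₀ × (r + r² + … + r^5) = C₀ × r(1−r^5)/(1−r)
        = 7.347 × 0.6924 × (1 − 0.1591) / (1 − 0.6924) = 13.91 mg/L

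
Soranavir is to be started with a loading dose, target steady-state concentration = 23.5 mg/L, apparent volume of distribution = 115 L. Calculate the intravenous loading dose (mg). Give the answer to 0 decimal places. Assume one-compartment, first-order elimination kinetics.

LD = Css × Vd = 23.5 × 115 = 2703 mg

2703 mg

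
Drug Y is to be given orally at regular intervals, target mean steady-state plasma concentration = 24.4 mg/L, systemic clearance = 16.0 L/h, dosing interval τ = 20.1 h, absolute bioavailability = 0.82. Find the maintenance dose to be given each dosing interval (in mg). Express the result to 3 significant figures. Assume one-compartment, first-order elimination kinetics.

At steady state, F × (Dose/τ) = Css × CL.
Dose = Css × CL × τ / F = 24.4 × 16.00 × 20.1 / 0.82 = 9570 mg

9570 mg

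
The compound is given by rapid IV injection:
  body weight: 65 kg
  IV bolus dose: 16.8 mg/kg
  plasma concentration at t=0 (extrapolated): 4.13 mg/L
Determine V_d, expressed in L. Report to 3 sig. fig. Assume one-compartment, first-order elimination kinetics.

Dose = 16.8 × 65 = 1092 mg
Vd = Dose / C₀ = 1092 / 4.13 = 264.4 L

264 L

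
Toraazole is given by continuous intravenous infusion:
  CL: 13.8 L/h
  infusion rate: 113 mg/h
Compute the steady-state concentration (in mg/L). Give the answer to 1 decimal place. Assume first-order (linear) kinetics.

8.2 mg/L

At steady state Css = R₀ / CL = 113 / 13.80 = 8.188 mg/L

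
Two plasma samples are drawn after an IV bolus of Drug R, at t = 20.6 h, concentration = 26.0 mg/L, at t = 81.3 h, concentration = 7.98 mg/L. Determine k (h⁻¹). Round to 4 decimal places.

k = ln(C₁/C₂) / (t₂ − t₁) = ln(26.0/7.98) / (81.3 − 20.6)
  = 1.181 / 60.70 = 0.01946 h⁻¹

0.0195 h⁻¹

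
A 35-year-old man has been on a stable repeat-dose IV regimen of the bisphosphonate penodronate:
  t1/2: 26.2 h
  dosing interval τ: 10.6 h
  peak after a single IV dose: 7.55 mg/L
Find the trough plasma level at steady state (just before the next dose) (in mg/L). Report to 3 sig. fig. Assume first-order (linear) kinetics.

k = ln2 / t½ = 0.693147 / 26.2 = 0.02646 h⁻¹
e^(−kτ) = e^(−0.02646 × 10.6) = 0.7554
Accumulation ratio R = 1 / (1 − e^(−kτ)) = 1 / (1 − 0.7554) = 4.088
Steady-state trough = C₀ × R × e^(−kτ) = 7.55 × 4.088 × 0.7554 = 23.31 mg/L

23.3 mg/L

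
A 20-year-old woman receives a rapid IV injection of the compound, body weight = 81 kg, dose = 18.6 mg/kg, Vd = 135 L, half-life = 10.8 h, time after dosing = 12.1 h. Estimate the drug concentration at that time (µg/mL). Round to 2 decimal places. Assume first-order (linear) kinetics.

5.13 µg/mL

Total dose = 18.6 × 81 = 1507 mg
C₀ = Dose / Vd = 1507 / 135 = 11.16 mg/L
k = ln2 / t½ = 0.693147 / 10.8 = 0.06418 h⁻¹
C = C₀ · e^(−k·t) = 11.16 × e^(−0.06418 × 12.1)
  = 11.16 × 0.4600 = 5.134 mg/L
(5.134 mg/L = 5.134 µg/mL)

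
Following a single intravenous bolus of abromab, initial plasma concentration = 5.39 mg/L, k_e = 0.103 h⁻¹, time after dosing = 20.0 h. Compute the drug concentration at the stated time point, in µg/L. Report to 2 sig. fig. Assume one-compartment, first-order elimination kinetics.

C = C₀ · e^(−k·t) = 5.390 × e^(−0.1030 × 20.0)
  = 5.390 × 0.1275 = 0.6872 mg/L
Convert: 0.6872 mg/L × 1000 = 687.2 µg/L

690 µg/L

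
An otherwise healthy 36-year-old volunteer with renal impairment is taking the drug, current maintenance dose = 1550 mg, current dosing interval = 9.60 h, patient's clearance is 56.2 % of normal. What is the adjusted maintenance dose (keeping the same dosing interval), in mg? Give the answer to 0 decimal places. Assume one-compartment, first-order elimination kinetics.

To keep the same average steady-state level, dosing rate must scale with clearance.
CL ratio = 56.2 / 100 = 0.5620
New dose (same interval) = 1550 × 0.5620 = 871.1 mg

871 mg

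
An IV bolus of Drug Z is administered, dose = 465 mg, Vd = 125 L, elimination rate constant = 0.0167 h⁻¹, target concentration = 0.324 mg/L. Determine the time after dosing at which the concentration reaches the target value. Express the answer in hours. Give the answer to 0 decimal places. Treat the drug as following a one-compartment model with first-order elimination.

146 h

C₀ = Dose / Vd = 465.0 / 125 = 3.720 mg/L
t = ln(C₀ / C) / k = ln(3.720 / 0.324) / 0.01670
  = ln(11.48) / 0.01670 = 2.441 / 0.01670 = 146.2 h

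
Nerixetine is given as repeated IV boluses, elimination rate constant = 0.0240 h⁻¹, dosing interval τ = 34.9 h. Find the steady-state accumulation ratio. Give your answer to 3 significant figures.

e^(−kτ) = e^(−0.02400 × 34.9) = 0.4327
Accumulation ratio R = 1 / (1 − e^(−kτ)) = 1 / (1 − 0.4327) = 1.763

1.76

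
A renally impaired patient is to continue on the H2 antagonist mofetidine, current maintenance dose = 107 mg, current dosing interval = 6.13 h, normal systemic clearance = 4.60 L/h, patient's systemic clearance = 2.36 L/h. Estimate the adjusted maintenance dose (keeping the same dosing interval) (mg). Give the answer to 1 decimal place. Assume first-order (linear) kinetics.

To keep the same average steady-state level, dosing rate must scale with clearance.
CL ratio = 2.36 / 4.60 = 0.5130
New dose (same interval) = 107 × 0.5130 = 54.89 mg

54.9 mg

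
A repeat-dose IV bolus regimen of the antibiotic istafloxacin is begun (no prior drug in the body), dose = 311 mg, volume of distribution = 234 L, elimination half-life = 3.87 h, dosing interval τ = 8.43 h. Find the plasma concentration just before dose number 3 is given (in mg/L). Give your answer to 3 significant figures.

C₀ per dose = Dose / Vd = 311 / 234 = 1.329 mg/L
k = ln2 / t½ = 0.693147 / 3.87 = 0.1791 h⁻¹
Fraction remaining after one interval: r = e^(−kτ) = e^(−0.1791 × 8.43) = 0.2210
Before dose 3, 2 doses have been given (aged 1τ, 2τ).
C_trough = C₀ × (r + r²) = 1.329 × (0.2210 + 0.04884) = 0.3586 mg/L

0.359 mg/L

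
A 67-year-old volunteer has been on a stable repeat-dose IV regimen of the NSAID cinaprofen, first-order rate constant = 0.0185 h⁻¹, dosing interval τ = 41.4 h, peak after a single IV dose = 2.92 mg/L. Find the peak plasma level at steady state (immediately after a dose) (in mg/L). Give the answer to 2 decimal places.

5.46 mg/L

e^(−kτ) = e^(−0.01850 × 41.4) = 0.4649
Accumulation ratio R = 1 / (1 − e^(−kτ)) = 1 / (1 − 0.4649) = 1.869
Steady-state peak = C₀ × R = 2.92 × 1.869 = 5.457 mg/L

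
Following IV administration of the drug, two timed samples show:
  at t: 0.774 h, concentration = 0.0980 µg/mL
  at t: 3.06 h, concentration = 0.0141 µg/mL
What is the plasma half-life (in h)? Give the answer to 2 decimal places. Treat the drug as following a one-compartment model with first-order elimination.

0.82 h

k = ln(C₁/C₂) / (t₂ − t₁) = ln(0.0980/0.0141) / (3.06 − 0.774)
  = 1.939 / 2.286 = 0.8482 h⁻¹
t½ = ln2 / k = 0.693147 / 0.8482 = 0.8172 h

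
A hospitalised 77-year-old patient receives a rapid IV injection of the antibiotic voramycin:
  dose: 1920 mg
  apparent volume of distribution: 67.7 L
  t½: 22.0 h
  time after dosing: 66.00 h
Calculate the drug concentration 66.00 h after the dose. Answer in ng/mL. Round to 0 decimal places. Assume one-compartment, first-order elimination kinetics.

3545 ng/mL

C₀ = Dose / Vd = 1920 / 67.7 = 28.36 mg/L
k = ln2 / t½ = 0.693147 / 22.0 = 0.03151 h⁻¹
t / t½ = 66.00 / 22.0 = 3 half-lives
C = C₀ × (1/2)^3 = 28.36 × 0.1250 = 3.545 mg/L
Convert: 3.545 mg/L × 1000 = 3545 ng/mL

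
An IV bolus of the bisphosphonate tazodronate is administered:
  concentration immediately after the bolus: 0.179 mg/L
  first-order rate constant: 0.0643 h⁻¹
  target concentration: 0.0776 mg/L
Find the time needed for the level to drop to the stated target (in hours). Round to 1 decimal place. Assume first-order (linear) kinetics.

13.0 h

t = ln(C₀ / C) / k = ln(0.1790 / 0.0776) / 0.06430
  = ln(2.307) / 0.06430 = 0.8359 / 0.06430 = 13.00 h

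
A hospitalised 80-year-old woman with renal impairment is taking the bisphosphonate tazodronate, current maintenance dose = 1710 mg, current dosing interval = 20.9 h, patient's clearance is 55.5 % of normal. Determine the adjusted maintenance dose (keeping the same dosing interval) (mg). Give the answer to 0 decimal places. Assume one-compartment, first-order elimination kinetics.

949 mg

To keep the same average steady-state level, dosing rate must scale with clearance.
CL ratio = 55.5 / 100 = 0.5550
New dose (same interval) = 1710 × 0.5550 = 949.1 mg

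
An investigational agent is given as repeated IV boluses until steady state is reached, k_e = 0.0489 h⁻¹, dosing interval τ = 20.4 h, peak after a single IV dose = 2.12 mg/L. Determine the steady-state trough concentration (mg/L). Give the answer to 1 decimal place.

e^(−kτ) = e^(−0.04890 × 20.4) = 0.3688
Accumulation ratio R = 1 / (1 − e^(−kτ)) = 1 / (1 − 0.3688) = 1.584
Steady-state trough = C₀ × R × e^(−kτ) = 2.12 × 1.584 × 0.3688 = 1.238 mg/L

1.2 mg/L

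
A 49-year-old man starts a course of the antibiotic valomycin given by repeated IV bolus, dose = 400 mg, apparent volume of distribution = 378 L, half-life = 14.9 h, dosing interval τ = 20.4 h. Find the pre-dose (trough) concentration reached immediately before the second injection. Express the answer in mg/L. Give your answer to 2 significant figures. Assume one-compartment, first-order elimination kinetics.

C₀ per dose = Dose / Vd = 400 / 378 = 1.058 mg/L
k = ln2 / t½ = 0.693147 / 14.9 = 0.04652 h⁻¹
Fraction remaining after one interval: r = e^(−kτ) = e^(−0.04652 × 20.4) = 0.3871
Before dose 2, 1 dose has been given (aged 1τ).
C_trough = C₀ × r = 1.058 × 0.3871 = 0.4096 mg/L

0.41 mg/L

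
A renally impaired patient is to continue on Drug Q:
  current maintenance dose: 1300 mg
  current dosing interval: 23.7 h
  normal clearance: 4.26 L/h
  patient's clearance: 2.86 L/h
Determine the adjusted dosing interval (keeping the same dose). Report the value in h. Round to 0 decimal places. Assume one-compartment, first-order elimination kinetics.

To keep the same average steady-state level, dosing rate must scale with clearance.
CL ratio = 2.86 / 4.26 = 0.6714
New interval (same dose) = 23.7 / 0.6714 = 35.30 h

35 h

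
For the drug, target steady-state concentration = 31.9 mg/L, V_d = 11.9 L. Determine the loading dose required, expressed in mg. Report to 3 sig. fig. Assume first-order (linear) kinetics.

LD = Css × Vd = 31.9 × 11.9 = 379.6 mg

380 mg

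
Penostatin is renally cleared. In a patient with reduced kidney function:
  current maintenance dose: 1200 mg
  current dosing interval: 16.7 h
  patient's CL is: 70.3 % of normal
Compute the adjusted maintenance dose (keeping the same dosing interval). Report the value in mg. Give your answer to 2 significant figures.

To keep the same average steady-state level, dosing rate must scale with clearance.
CL ratio = 70.3 / 100 = 0.7030
New dose (same interval) = 1200 × 0.7030 = 843.6 mg

840 mg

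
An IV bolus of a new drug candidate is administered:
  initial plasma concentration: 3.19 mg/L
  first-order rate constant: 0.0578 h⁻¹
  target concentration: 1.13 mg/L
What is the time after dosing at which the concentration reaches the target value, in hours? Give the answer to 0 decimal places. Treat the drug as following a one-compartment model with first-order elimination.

t = ln(C₀ / C) / k = ln(3.190 / 1.13) / 0.05780
  = ln(2.823) / 0.05780 = 1.038 / 0.05780 = 17.96 h

18 h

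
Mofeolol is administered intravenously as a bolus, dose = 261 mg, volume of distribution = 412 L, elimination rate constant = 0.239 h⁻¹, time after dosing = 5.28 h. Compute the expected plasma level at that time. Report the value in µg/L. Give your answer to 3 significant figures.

C₀ = Dose / Vd = 261.0 / 412 = 0.6335 mg/L
C = C₀ · e^(−k·t) = 0.6335 × e^(−0.2390 × 5.28)
  = 0.6335 × 0.2831 = 0.1793 mg/L
Convert: 0.1793 mg/L × 1000 = 179.3 µg/L

179 µg/L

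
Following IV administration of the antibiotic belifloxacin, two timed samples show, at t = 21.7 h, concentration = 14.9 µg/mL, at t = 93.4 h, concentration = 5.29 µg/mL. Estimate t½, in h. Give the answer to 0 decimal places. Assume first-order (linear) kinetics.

k = ln(C₁/C₂) / (t₂ − t₁) = ln(14.9/5.29) / (93.4 − 21.7)
  = 1.036 / 71.70 = 0.01445 h⁻¹
t½ = ln2 / k = 0.693147 / 0.01445 = 47.97 h

48 h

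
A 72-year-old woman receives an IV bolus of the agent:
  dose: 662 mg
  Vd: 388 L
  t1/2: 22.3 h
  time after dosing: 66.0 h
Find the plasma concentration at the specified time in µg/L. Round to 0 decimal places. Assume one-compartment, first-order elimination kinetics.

C₀ = Dose / Vd = 662.0 / 388 = 1.706 mg/L
k = ln2 / t½ = 0.693147 / 22.3 = 0.03108 h⁻¹
C = C₀ · e^(−k·t) = 1.706 × e^(−0.03108 × 66.0)
  = 1.706 × 0.1286 = 0.2194 mg/L
Convert: 0.2194 mg/L × 1000 = 219.4 µg/L

219 µg/L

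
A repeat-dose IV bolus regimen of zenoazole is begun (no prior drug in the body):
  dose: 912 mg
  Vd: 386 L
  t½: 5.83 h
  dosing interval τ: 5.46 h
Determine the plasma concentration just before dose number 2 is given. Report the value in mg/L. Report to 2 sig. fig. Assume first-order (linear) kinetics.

C₀ per dose = Dose / Vd = 912 / 386 = 2.363 mg/L
k = ln2 / t½ = 0.693147 / 5.83 = 0.1189 h⁻¹
Fraction remaining after one interval: r = e^(−kτ) = e^(−0.1189 × 5.46) = 0.5225
Before dose 2, 1 dose has been given (aged 1τ).
C_trough = C₀ × r = 2.363 × 0.5225 = 1.235 mg/L

1.2 mg/L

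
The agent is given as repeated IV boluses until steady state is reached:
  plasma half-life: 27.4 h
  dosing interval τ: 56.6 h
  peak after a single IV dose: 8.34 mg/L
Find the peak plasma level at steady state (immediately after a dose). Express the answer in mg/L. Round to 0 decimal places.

k = ln2 / t½ = 0.693147 / 27.4 = 0.02530 h⁻¹
e^(−kτ) = e^(−0.02530 × 56.6) = 0.2388
Accumulation ratio R = 1 / (1 − e^(−kτ)) = 1 / (1 − 0.2388) = 1.314
Steady-state peak = C₀ × R = 8.34 × 1.314 = 10.96 mg/L

11 mg/L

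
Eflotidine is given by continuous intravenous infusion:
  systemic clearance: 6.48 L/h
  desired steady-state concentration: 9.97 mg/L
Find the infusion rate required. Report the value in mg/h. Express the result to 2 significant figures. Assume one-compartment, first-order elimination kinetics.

65 mg/h

At steady state, infusion rate R₀ = Css × CL = 9.97 × 6.480 = 64.61 mg/h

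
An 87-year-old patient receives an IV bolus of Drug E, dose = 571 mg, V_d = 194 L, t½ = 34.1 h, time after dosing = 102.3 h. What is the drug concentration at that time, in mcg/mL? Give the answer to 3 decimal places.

0.368 mcg/mL

C₀ = Dose / Vd = 571.0 / 194 = 2.943 mg/L
k = ln2 / t½ = 0.693147 / 34.1 = 0.02033 h⁻¹
t / t½ = 102.3 / 34.1 = 3 half-lives
C = C₀ × (1/2)^3 = 2.943 × 0.1250 = 0.3679 mg/L
(0.3679 mg/L = 0.3679 mcg/mL)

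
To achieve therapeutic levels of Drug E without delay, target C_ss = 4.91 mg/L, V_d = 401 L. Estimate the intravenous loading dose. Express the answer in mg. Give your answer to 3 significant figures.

LD = Css × Vd = 4.91 × 401 = 1969 mg

1970 mg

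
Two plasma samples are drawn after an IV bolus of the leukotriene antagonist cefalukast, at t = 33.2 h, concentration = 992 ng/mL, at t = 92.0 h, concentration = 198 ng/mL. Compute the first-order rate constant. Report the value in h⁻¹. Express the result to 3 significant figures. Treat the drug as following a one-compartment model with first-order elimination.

k = ln(C₁/C₂) / (t₂ − t₁) = ln(992/198) / (92.0 − 33.2)
  = 1.611 / 58.80 = 0.02740 h⁻¹

0.0274 h⁻¹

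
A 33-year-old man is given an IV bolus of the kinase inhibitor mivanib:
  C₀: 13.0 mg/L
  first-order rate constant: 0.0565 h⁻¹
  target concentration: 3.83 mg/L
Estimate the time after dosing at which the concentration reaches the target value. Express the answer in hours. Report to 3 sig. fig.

t = ln(C₀ / C) / k = ln(13.00 / 3.83) / 0.05650
  = ln(3.394) / 0.05650 = 1.222 / 0.05650 = 21.63 h

21.6 h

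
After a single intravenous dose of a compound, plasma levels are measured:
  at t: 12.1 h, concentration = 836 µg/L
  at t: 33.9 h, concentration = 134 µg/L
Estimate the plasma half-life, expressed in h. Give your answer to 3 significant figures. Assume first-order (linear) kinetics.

8.25 h

k = ln(C₁/C₂) / (t₂ − t₁) = ln(836/134) / (33.9 − 12.1)
  = 1.831 / 21.80 = 0.08399 h⁻¹
t½ = ln2 / k = 0.693147 / 0.08399 = 8.253 h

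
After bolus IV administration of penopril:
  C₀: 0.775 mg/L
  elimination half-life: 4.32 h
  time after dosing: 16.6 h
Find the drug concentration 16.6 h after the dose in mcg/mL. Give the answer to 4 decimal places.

k = ln2 / t½ = 0.693147 / 4.32 = 0.1605 h⁻¹
C = C₀ · e^(−k·t) = 0.7750 × e^(−0.1605 × 16.6)
  = 0.7750 × 0.06965 = 0.05398 mg/L
(0.05398 mg/L = 0.05398 mcg/mL)

0.0540 mcg/mL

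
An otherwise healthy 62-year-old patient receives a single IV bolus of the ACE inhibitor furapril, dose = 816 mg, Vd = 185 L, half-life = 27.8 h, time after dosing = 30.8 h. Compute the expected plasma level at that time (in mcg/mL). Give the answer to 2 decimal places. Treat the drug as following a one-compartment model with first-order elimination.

C₀ = Dose / Vd = 816.0 / 185 = 4.411 mg/L
k = ln2 / t½ = 0.693147 / 27.8 = 0.02493 h⁻¹
C = C₀ · e^(−k·t) = 4.411 × e^(−0.02493 × 30.8)
  = 4.411 × 0.4640 = 2.047 mg/L
(2.047 mg/L = 2.047 mcg/mL)

2.05 mcg/mL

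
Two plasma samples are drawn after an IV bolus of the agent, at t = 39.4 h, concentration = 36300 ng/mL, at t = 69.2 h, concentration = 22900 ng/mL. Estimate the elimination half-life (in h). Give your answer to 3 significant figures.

44.8 h

k = ln(C₁/C₂) / (t₂ − t₁) = ln(36300/22900) / (69.2 − 39.4)
  = 0.4607 / 29.80 = 0.01546 h⁻¹
t½ = ln2 / k = 0.693147 / 0.01546 = 44.83 h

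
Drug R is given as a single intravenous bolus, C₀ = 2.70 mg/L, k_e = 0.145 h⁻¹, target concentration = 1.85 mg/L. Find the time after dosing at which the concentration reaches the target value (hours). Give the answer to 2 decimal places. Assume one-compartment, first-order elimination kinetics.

2.61 h

t = ln(C₀ / C) / k = ln(2.700 / 1.85) / 0.1450
  = ln(1.459) / 0.1450 = 0.3778 / 0.1450 = 2.606 h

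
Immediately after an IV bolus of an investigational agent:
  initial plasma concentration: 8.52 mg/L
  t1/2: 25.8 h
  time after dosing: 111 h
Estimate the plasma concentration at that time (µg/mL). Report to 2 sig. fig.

0.43 µg/mL

k = ln2 / t½ = 0.693147 / 25.8 = 0.02687 h⁻¹
C = C₀ · e^(−k·t) = 8.520 × e^(−0.02687 × 111)
  = 8.520 × 0.05066 = 0.4316 mg/L
(0.4316 mg/L = 0.4316 µg/mL)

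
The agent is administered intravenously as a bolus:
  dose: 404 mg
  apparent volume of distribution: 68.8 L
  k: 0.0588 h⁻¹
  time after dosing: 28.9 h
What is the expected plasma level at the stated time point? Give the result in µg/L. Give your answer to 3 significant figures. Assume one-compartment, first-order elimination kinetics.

1070 µg/L

C₀ = Dose / Vd = 404.0 / 68.8 = 5.872 mg/L
C = C₀ · e^(−k·t) = 5.872 × e^(−0.05880 × 28.9)
  = 5.872 × 0.1828 = 1.073 mg/L
Convert: 1.073 mg/L × 1000 = 1073 µg/L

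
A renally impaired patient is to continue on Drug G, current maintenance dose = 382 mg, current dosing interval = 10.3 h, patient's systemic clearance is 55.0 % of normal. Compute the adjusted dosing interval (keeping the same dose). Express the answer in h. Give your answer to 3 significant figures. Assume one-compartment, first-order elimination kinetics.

18.7 h

To keep the same average steady-state level, dosing rate must scale with clearance.
CL ratio = 55.0 / 100 = 0.5500
New interval (same dose) = 10.3 / 0.5500 = 18.73 h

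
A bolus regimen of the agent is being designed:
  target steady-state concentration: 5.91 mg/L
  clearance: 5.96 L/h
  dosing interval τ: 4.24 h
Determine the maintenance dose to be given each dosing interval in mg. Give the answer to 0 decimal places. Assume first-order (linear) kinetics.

At steady state, Dose/τ = Css × CL.
Dose = Css × CL × τ = 5.91 × 5.960 × 4.24 = 149.3 mg

149 mg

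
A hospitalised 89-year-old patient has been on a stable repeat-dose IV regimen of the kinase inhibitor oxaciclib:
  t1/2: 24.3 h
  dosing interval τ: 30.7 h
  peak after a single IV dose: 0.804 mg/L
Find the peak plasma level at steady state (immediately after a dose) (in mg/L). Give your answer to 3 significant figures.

1.38 mg/L

k = ln2 / t½ = 0.693147 / 24.3 = 0.02852 h⁻¹
e^(−kτ) = e^(−0.02852 × 30.7) = 0.4166
Accumulation ratio R = 1 / (1 − e^(−kτ)) = 1 / (1 − 0.4166) = 1.714
Steady-state peak = C₀ × R = 0.804 × 1.714 = 1.378 mg/L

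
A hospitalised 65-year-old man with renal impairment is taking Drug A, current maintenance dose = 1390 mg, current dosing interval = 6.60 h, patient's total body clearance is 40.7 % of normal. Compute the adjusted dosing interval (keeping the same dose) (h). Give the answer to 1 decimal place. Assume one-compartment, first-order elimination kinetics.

To keep the same average steady-state level, dosing rate must scale with clearance.
CL ratio = 40.7 / 100 = 0.4070
New interval (same dose) = 6.60 / 0.4070 = 16.22 h

16.2 h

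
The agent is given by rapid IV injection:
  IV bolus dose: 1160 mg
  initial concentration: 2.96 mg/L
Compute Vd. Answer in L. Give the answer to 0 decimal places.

Vd = Dose / C₀ = 1160 / 2.96 = 391.9 L

392 L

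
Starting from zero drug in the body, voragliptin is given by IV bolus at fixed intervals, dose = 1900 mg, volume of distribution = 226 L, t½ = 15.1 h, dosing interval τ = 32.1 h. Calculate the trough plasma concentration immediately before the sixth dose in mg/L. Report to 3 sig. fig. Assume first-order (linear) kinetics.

C₀ per dose = Dose / Vd = 1900 / 226 = 8.407 mg/L
k = ln2 / t½ = 0.693147 / 15.1 = 0.04590 h⁻¹
Fraction remaining after one interval: r = e^(−kτ) = e^(−0.04590 × 32.1) = 0.2291
Before dose 6, 5 doses have been given (aged 1τ, 2τ, 3τ, 4τ, 5τ).
C_trough = C₀ × (r + r² + … + r^5) = C₀ × r(1−r^5)/(1−r)
        = 8.407 × 0.2291 × (1 − 0.0006311) / (1 − 0.2291) = 2.497 mg/L

2.50 mg/L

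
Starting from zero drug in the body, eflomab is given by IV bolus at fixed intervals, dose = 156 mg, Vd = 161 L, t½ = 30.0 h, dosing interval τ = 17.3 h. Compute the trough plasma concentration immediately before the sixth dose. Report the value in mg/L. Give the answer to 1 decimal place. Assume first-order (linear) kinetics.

1.7 mg/L

C₀ per dose = Dose / Vd = 156 / 161 = 0.9689 mg/L
k = ln2 / t½ = 0.693147 / 30.0 = 0.02310 h⁻¹
Fraction remaining after one interval: r = e^(−kτ) = e^(−0.02310 × 17.3) = 0.6706
Before dose 6, 5 doses have been given (aged 1τ, 2τ, 3τ, 4τ, 5τ).
C_trough = C₀ × (r + r² + … + r^5) = C₀ × r(1−r^5)/(1−r)
        = 0.9689 × 0.6706 × (1 − 0.1356) / (1 − 0.6706) = 1.705 mg/L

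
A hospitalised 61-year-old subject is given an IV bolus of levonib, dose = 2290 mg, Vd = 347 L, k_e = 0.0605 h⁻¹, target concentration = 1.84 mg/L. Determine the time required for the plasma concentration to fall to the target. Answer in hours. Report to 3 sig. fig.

C₀ = Dose / Vd = 2290 / 347 = 6.599 mg/L
t = ln(C₀ / C) / k = ln(6.599 / 1.84) / 0.06050
  = ln(3.586) / 0.06050 = 1.277 / 0.06050 = 21.11 h

21.1 h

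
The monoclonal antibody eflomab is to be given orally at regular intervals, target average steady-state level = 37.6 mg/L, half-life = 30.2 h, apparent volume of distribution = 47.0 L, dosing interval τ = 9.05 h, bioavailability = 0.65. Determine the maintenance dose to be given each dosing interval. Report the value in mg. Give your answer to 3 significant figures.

k = ln2 / t½ = 0.693147 / 30.2 = 0.02295 h⁻¹
CL = k × Vd = 0.02295 × 47.0 = 1.079 L/h
At steady state, F × (Dose/τ) = Css × CL.
Dose = Css × CL × τ / F = 37.6 × 1.079 × 9.05 / 0.65 = 564.9 mg

565 mg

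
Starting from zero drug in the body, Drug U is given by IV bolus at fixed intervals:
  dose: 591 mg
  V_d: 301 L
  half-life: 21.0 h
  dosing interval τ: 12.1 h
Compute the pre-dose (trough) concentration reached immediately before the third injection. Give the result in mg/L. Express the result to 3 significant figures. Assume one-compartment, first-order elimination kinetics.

C₀ per dose = Dose / Vd = 591 / 301 = 1.963 mg/L
k = ln2 / t½ = 0.693147 / 21.0 = 0.03301 h⁻¹
Fraction remaining after one interval: r = e^(−kτ) = e^(−0.03301 × 12.1) = 0.6707
Before dose 3, 2 doses have been given (aged 1τ, 2τ).
C_trough = C₀ × (r + r²) = 1.963 × (0.6707 + 0.4498) = 2.200 mg/L

2.20 mg/L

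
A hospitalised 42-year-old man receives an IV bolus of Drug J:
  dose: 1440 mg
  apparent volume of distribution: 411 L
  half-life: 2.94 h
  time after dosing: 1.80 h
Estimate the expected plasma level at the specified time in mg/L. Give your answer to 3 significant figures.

2.29 mg/L

C₀ = Dose / Vd = 1440 / 411 = 3.504 mg/L
k = ln2 / t½ = 0.693147 / 2.94 = 0.2358 h⁻¹
C = C₀ · e^(−k·t) = 3.504 × e^(−0.2358 × 1.80)
  = 3.504 × 0.6541 = 2.292 mg/L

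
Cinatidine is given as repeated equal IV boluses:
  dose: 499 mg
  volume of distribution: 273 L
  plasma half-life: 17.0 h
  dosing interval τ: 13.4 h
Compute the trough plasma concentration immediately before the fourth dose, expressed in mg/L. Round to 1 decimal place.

C₀ per dose = Dose / Vd = 499 / 273 = 1.828 mg/L
k = ln2 / t½ = 0.693147 / 17.0 = 0.04077 h⁻¹
Fraction remaining after one interval: r = e^(−kτ) = e^(−0.04077 × 13.4) = 0.5791
Before dose 4, 3 doses have been given (aged 1τ, 2τ, 3τ).
C_trough = C₀ × (r + r² + … + r^3) = C₀ × r(1−r^3)/(1−r)
        = 1.828 × 0.5791 × (1 − 0.1942) / (1 − 0.5791) = 2.027 mg/L

2.0 mg/L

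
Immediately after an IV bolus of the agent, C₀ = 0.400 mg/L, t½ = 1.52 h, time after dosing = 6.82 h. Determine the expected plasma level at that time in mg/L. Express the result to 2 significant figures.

0.018 mg/L

k = ln2 / t½ = 0.693147 / 1.52 = 0.4560 h⁻¹
C = C₀ · e^(−k·t) = 0.4000 × e^(−0.4560 × 6.82)
  = 0.4000 × 0.04460 = 0.01784 mg/L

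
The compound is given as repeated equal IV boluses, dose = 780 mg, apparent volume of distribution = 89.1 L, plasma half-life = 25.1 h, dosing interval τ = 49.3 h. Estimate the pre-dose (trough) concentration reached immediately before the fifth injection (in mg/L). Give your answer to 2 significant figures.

3.0 mg/L

C₀ per dose = Dose / Vd = 780 / 89.1 = 8.754 mg/L
k = ln2 / t½ = 0.693147 / 25.1 = 0.02762 h⁻¹
Fraction remaining after one interval: r = e^(−kτ) = e^(−0.02762 × 49.3) = 0.2562
Before dose 5, 4 doses have been given (aged 1τ, 2τ, 3τ, 4τ).
C_trough = C₀ × (r + r² + … + r^4) = C₀ × r(1−r^4)/(1−r)
        = 8.754 × 0.2562 × (1 − 0.004308) / (1 − 0.2562) = 3.002 mg/L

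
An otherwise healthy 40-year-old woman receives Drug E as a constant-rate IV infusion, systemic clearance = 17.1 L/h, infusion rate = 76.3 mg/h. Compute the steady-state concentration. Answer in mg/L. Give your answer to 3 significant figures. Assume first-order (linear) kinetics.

At steady state Css = R₀ / CL = 76.3 / 17.10 = 4.462 mg/L

4.46 mg/L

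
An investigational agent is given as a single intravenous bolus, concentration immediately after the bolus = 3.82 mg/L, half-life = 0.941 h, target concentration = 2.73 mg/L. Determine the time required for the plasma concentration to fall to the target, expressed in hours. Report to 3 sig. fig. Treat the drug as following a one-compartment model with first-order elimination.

0.456 h

k = ln2 / t½ = 0.693147 / 0.941 = 0.7366 h⁻¹
t = ln(C₀ / C) / k = ln(3.820 / 2.73) / 0.7366
  = ln(1.399) / 0.7366 = 0.3358 / 0.7366 = 0.4559 h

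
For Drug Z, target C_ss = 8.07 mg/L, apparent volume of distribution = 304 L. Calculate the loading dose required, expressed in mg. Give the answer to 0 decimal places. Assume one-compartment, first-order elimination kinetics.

LD = Css × Vd = 8.07 × 304 = 2453 mg

2453 mg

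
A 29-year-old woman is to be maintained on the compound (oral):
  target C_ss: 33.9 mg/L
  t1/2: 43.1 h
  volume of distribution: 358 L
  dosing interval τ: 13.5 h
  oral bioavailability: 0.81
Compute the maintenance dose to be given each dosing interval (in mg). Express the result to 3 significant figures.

3250 mg

k = ln2 / t½ = 0.693147 / 43.1 = 0.01608 h⁻¹
CL = k × Vd = 0.01608 × 358 = 5.757 L/h
At steady state, F × (Dose/τ) = Css × CL.
Dose = Css × CL × τ / F = 33.9 × 5.757 × 13.5 / 0.81 = 3253 mg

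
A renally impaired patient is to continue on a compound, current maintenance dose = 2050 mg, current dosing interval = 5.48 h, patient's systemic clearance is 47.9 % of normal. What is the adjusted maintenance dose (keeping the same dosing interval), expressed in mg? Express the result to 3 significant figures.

To keep the same average steady-state level, dosing rate must scale with clearance.
CL ratio = 47.9 / 100 = 0.4790
New dose (same interval) = 2050 × 0.4790 = 982.0 mg

982 mg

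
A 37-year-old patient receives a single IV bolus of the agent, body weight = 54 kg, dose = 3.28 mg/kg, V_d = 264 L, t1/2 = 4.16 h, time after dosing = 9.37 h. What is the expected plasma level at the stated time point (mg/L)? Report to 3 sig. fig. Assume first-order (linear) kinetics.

Total dose = 3.28 × 54 = 177.1 mg
C₀ = Dose / Vd = 177.1 / 264 = 0.6708 mg/L
k = ln2 / t½ = 0.693147 / 4.16 = 0.1666 h⁻¹
C = C₀ · e^(−k·t) = 0.6708 × e^(−0.1666 × 9.37)
  = 0.6708 × 0.2099 = 0.1408 mg/L

0.141 mg/L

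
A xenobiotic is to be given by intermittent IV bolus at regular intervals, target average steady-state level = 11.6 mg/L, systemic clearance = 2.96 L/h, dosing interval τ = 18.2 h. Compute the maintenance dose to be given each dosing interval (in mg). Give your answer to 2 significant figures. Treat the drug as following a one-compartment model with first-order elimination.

At steady state, Dose/τ = Css × CL.
Dose = Css × CL × τ = 11.6 × 2.960 × 18.2 = 624.9 mg

620 mg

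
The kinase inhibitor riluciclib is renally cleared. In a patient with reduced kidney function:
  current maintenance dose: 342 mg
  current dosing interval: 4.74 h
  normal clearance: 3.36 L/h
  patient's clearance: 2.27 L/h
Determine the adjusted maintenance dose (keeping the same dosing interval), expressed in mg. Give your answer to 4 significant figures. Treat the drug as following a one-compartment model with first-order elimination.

231.1 mg

To keep the same average steady-state level, dosing rate must scale with clearance.
CL ratio = 2.27 / 3.36 = 0.6756
New dose (same interval) = 342 × 0.6756 = 231.1 mg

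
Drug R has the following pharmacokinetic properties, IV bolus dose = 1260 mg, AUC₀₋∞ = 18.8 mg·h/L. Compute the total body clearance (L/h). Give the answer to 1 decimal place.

CL = Dose / AUC = 1260 / 18.8 = 67.02 L/h

67.0 L/h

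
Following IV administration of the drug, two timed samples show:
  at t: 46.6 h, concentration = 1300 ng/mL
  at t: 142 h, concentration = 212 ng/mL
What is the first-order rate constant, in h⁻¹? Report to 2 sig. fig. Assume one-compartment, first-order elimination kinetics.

0.019 h⁻¹

k = ln(C₁/C₂) / (t₂ − t₁) = ln(1300/212) / (142 − 46.6)
  = 1.814 / 95.40 = 0.01901 h⁻¹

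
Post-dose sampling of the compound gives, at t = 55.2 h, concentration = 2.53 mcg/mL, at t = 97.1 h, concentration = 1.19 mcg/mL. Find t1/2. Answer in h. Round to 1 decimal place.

38.5 h

k = ln(C₁/C₂) / (t₂ − t₁) = ln(2.53/1.19) / (97.1 − 55.2)
  = 0.7543 / 41.90 = 0.01800 h⁻¹
t½ = ln2 / k = 0.693147 / 0.01800 = 38.51 h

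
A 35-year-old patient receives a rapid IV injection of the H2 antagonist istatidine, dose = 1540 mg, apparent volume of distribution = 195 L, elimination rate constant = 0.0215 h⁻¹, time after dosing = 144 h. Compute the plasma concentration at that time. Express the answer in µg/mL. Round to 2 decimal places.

0.36 µg/mL

C₀ = Dose / Vd = 1540 / 195 = 7.897 mg/L
C = C₀ · e^(−k·t) = 7.897 × e^(−0.02150 × 144)
  = 7.897 × 0.04523 = 0.3572 mg/L
(0.3572 mg/L = 0.3572 µg/mL)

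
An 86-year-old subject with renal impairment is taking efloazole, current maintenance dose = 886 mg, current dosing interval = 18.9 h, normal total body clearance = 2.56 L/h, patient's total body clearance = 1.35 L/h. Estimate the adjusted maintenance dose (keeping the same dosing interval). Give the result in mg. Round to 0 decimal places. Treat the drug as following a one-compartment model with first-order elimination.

467 mg

To keep the same average steady-state level, dosing rate must scale with clearance.
CL ratio = 1.35 / 2.56 = 0.5273
New dose (same interval) = 886 × 0.5273 = 467.2 mg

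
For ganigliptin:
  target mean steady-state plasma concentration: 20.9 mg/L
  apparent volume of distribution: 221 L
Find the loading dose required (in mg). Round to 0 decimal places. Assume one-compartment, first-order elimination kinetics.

LD = Css × Vd = 20.9 × 221 = 4619 mg

4619 mg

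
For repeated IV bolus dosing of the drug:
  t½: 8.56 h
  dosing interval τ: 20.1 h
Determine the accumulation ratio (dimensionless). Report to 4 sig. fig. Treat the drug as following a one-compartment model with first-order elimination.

k = ln2 / t½ = 0.693147 / 8.56 = 0.08098 h⁻¹
e^(−kτ) = e^(−0.08098 × 20.1) = 0.1964
Accumulation ratio R = 1 / (1 − e^(−kτ)) = 1 / (1 − 0.1964) = 1.244

1.244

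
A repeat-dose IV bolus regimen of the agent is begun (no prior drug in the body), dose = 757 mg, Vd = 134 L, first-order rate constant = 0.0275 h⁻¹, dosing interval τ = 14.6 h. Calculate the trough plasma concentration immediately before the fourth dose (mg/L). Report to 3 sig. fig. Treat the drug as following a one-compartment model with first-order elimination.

C₀ per dose = Dose / Vd = 757 / 134 = 5.649 mg/L
Fraction remaining after one interval: r = e^(−kτ) = e^(−0.02750 × 14.6) = 0.6693
Before dose 4, 3 doses have been given (aged 1τ, 2τ, 3τ).
C_trough = C₀ × (r + r² + … + r^3) = C₀ × r(1−r^3)/(1−r)
        = 5.649 × 0.6693 × (1 − 0.2998) / (1 − 0.6693) = 8.005 mg/L

8.01 mg/L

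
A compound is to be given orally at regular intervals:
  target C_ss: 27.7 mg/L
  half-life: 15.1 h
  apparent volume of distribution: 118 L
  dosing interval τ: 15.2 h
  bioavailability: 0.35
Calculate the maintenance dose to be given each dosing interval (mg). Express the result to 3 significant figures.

k = ln2 / t½ = 0.693147 / 15.1 = 0.04590 h⁻¹
CL = k × Vd = 0.04590 × 118 = 5.416 L/h
At steady state, F × (Dose/τ) = Css × CL.
Dose = Css × CL × τ / F = 27.7 × 5.416 × 15.2 / 0.35 = 6515 mg

6520 mg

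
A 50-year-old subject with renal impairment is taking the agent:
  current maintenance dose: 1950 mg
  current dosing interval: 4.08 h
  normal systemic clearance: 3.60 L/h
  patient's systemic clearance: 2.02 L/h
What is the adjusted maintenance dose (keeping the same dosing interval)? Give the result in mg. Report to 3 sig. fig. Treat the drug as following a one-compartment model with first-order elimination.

To keep the same average steady-state level, dosing rate must scale with clearance.
CL ratio = 2.02 / 3.60 = 0.5611
New dose (same interval) = 1950 × 0.5611 = 1094 mg

1090 mg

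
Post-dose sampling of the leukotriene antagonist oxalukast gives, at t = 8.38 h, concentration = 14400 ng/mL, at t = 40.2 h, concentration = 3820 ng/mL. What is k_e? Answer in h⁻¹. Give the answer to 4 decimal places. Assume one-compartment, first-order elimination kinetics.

0.0417 h⁻¹

k = ln(C₁/C₂) / (t₂ − t₁) = ln(14400/3820) / (40.2 − 8.38)
  = 1.327 / 31.82 = 0.04170 h⁻¹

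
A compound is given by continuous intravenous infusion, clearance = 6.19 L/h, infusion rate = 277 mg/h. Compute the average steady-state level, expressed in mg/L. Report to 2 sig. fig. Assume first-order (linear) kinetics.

At steady state Css = R₀ / CL = 277 / 6.190 = 44.75 mg/L

45 mg/L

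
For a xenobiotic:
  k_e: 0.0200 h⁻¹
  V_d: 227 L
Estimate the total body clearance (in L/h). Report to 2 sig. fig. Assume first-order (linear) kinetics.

4.5 L/h

CL = k × Vd = 0.0200 × 227 = 4.540 L/h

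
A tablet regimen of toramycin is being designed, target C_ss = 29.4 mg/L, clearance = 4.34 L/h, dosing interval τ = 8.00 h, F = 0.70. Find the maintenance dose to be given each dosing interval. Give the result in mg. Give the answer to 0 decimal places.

1458 mg

At steady state, F × (Dose/τ) = Css × CL.
Dose = Css × CL × τ / F = 29.4 × 4.340 × 8.00 / 0.70 = 1458 mg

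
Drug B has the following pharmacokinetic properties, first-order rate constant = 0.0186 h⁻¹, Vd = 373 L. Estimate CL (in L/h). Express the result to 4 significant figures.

6.938 L/h

CL = k × Vd = 0.0186 × 373 = 6.938 L/h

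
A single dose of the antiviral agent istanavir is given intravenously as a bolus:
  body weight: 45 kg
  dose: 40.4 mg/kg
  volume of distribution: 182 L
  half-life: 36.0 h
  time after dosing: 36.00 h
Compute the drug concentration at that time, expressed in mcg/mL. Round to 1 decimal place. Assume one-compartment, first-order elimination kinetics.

Total dose = 40.4 × 45 = 1818 mg
C₀ = Dose / Vd = 1818 / 182 = 9.989 mg/L
k = ln2 / t½ = 0.693147 / 36.0 = 0.01925 h⁻¹
t / t½ = 36.00 / 36.0 = 1 half-lives
C = C₀ × (1/2)^1 = 9.989 × 0.5000 = 4.995 mg/L
(4.995 mg/L = 4.995 mcg/mL)

5.0 mcg/mL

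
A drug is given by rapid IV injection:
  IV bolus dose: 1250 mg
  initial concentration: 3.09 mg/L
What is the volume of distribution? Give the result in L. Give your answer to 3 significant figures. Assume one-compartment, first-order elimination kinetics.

Vd = Dose / C₀ = 1250 / 3.09 = 404.5 L

405 L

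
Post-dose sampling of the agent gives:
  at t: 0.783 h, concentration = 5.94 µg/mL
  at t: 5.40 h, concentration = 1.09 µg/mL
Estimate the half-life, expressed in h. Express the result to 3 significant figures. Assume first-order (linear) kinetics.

k = ln(C₁/C₂) / (t₂ − t₁) = ln(5.94/1.09) / (5.40 − 0.783)
  = 1.696 / 4.617 = 0.3673 h⁻¹
t½ = ln2 / k = 0.693147 / 0.3673 = 1.887 h

1.89 h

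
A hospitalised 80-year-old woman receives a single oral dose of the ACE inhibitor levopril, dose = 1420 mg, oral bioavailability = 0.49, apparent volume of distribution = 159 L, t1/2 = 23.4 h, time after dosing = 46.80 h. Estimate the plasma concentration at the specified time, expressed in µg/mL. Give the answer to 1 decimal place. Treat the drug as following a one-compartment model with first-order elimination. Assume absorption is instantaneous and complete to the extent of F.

1.1 µg/mL

Amount reaching circulation = F × Dose = 0.49 × 1420 = 695.8 mg
C₀ = F·Dose / Vd = 695.8 / 159 = 4.376 mg/L
k = ln2 / t½ = 0.693147 / 23.4 = 0.02962 h⁻¹
t / t½ = 46.80 / 23.4 = 2 half-lives
C = C₀ × (1/2)^2 = 4.376 × 0.2500 = 1.094 mg/L
(1.094 mg/L = 1.094 µg/mL)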